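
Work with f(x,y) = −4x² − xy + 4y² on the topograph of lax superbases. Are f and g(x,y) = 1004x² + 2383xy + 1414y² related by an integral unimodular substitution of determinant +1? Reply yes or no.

D₁ = 65, D₂ = 65
river cycle of f (length 6): (4, 1, -4), (-4, 7, 1), (1, 7, -4), (-4, 1, 4), (4, 7, -1), (-1, 7, 4)
river cycle of g (length 6): (4, 1, -4), (-4, 7, 1), (1, 7, -4), (-4, 1, 4), (4, 7, -1), (-1, 7, 4)
cycles coincide ⇒ equivalent

yes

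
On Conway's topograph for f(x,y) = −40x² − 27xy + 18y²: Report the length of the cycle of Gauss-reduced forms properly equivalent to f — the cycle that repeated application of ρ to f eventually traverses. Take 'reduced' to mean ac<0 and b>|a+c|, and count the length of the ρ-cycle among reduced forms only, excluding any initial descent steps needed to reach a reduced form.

D = 3609, ⌊√D⌋ = 60
descent: ρ → (18,27,-40)  [lands on river]
river: ρ → (-40,53,5)
river: ρ → (5,57,-18)
river: ρ → (-18,51,14)
river: ρ → (14,33,-45)
river: ρ → (-45,57,2)
river: ρ → (2,59,-16)
river: ρ → (-16,37,35)
river: ρ → (35,33,-18)
river: ρ → (-18,39,29)
river: ρ → (29,19,-28)
river: ρ → (-28,37,20)
river: ρ → (20,43,-22)
river: ρ → (-22,45,18)
ρ-cycle length = 14 (tail of 1 descent step not counted)

14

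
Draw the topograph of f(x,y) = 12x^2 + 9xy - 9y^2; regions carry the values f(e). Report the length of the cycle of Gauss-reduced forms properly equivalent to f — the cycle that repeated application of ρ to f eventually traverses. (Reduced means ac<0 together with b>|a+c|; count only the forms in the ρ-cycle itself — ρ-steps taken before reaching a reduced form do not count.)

D = 513, ⌊√D⌋ = 22
river: ρ → (-9,9,12)
river: ρ → (12,15,-6)
river: ρ → (-6,21,3)
river: ρ → (3,21,-6)
river: ρ → (-6,15,12)
river: ρ → (12,9,-9)
ρ-cycle length = 6 (tail of 0 descent steps not counted)

6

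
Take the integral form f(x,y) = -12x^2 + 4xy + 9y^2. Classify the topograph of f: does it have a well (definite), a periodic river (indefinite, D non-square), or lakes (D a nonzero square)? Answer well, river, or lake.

D = b²−4ac = 4² − 4·(-12)·9 = 448
D > 0 non-square ⇒ indefinite ⇒ periodic river

river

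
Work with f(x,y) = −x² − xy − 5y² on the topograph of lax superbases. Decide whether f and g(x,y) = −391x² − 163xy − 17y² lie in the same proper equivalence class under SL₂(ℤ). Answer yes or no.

D₁ = -19, D₂ = -19
f is negative-definite; reduce −f:
−f: reduced (well bottom): (1,1,5) with a≤c, −a<b≤a
flip sign back: reduced form of f is (-1,-1,-5)
g is negative-definite; reduce −g:
−g: flip: (391,163,17)→(17,-163,391)
−g: translate: b→7 (≡-163 mod 34), so (17,-163,391)→(17,7,1)
−g: flip: (17,7,1)→(1,-7,17)
−g: translate: b→1 (≡-7 mod 2), so (1,-7,17)→(1,1,5)
−g: reduced (well bottom): (1,1,5) with a≤c, −a<b≤a
flip sign back: reduced form of g is (-1,-1,-5)
reduced forms (-1, -1, -5) vs (-1, -1, -5) ⇒ equivalent

yes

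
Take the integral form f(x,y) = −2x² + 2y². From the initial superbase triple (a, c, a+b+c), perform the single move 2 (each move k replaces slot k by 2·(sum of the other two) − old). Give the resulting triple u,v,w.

start (-2,2,0) = (f(1,0),f(0,1),f(1,1))
replace slot 2: 2·((-2)+0) − 2 = -6 → (-2,-6,0)

-2,-6,0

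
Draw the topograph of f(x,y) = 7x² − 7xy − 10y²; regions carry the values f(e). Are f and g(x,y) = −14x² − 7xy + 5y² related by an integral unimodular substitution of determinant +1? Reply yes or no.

D₁ = 329, D₂ = 329
river cycle of f (length 16): (-10, 7, 7), (7, 7, -10), (-10, 13, 4), (4, 11, -13), (-13, 15, 2), (2, 17, -5), (-5, 13, 8), (8, 3, -10), (-10, 17, 1), (1, 17, -10), … (6 more)
river cycle of g (length 16): (5, 17, -2), (-2, 15, 13), (13, 11, -4), (-4, 13, 10), (10, 7, -7), (-7, 7, 10), (10, 13, -4), (-4, 11, 13), (13, 15, -2), (-2, 17, 5), … (6 more)
cycles differ ⇒ inequivalent

no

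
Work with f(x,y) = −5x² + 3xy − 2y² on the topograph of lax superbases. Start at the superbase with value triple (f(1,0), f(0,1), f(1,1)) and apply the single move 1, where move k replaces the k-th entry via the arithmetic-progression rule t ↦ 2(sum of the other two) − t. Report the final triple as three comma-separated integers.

start (-5,-2,-4) = (f(1,0),f(0,1),f(1,1))
replace slot 1: 2·((-2)+(-4)) − (-5) = -7 → (-7,-2,-4)

-7,-2,-4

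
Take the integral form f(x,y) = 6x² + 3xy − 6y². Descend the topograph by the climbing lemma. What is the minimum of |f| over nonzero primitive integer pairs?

river: ρ → (-6,9,3)
river: ρ → (3,9,-6)
river: ρ → (-6,3,6)
river: ρ → (6,9,-3)
river: ρ → (-3,9,6)
river: ρ → (6,3,-6)
closes: descent 0, river 6
min |a| on river = 3

3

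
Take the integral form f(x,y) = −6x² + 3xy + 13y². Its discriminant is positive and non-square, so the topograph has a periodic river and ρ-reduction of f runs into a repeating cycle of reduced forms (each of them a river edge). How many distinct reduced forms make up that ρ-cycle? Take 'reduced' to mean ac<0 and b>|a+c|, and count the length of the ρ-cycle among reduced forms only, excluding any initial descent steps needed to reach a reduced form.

D = 321, ⌊√D⌋ = 17
descent: ρ → (13,-3,-6)
descent: ρ → (-6,15,4)  [lands on river]
river: ρ → (4,17,-2)
river: ρ → (-2,15,12)
river: ρ → (12,9,-5)
river: ρ → (-5,11,10)
river: ρ → (10,9,-6)
ρ-cycle length = 6 (tail of 2 descent steps not counted)

6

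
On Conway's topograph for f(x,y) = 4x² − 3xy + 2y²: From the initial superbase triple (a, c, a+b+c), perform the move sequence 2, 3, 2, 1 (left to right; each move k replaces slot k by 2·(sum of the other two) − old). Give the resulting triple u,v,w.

start (4,2,3) = (f(1,0),f(0,1),f(1,1))
replace slot 2: 2·(4+3) − 2 = 12 → (4,12,3)
replace slot 3: 2·(4+12) − 3 = 29 → (4,12,29)
replace slot 2: 2·(4+29) − 12 = 54 → (4,54,29)
replace slot 1: 2·(54+29) − 4 = 162 → (162,54,29)

162,54,29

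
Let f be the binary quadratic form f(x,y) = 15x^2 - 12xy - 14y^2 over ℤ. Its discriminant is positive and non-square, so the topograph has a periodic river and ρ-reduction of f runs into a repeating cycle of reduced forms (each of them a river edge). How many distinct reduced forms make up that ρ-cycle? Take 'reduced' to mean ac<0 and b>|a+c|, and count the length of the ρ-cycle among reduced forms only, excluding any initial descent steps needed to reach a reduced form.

D = 984, ⌊√D⌋ = 31
descent: ρ → (-14,12,15)  [lands on river]
river: ρ → (15,18,-11)
river: ρ → (-11,26,7)
river: ρ → (7,30,-3)
river: ρ → (-3,30,7)
river: ρ → (7,26,-11)
river: ρ → (-11,18,15)
river: ρ → (15,12,-14)
river: ρ → (-14,16,13)
river: ρ → (13,10,-17)
river: ρ → (-17,24,6)
river: ρ → (6,24,-17)
river: ρ → (-17,10,13)
river: ρ → (13,16,-14)
ρ-cycle length = 14 (tail of 1 descent step not counted)

14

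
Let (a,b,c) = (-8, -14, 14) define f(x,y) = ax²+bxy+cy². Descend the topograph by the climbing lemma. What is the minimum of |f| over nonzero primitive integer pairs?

descent: ρ → (14,14,-8)  [lands on river]
river: ρ → (-8,18,10)
river: ρ → (10,22,-4)
river: ρ → (-4,18,20)
river: ρ → (20,22,-2)
river: ρ → (-2,22,20)
river: ρ → (20,18,-4)
river: ρ → (-4,22,10)
river: ρ → (10,18,-8)
river: ρ → (-8,14,14)
closes: descent 1, river 10
min |a| on river = 2

2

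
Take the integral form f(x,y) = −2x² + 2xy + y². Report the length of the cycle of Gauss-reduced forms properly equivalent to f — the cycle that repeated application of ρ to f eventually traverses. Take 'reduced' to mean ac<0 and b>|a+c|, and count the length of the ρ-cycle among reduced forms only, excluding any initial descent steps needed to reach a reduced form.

D = 12, ⌊√D⌋ = 3
river: ρ → (1,2,-2)
river: ρ → (-2,2,1)
ρ-cycle length = 2 (tail of 0 descent steps not counted)

2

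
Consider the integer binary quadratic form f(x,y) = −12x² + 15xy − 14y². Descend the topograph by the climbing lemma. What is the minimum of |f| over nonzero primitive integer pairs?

translate: b→9 (≡-15 mod 24), so (12,-15,14)→(12,9,11)
flip: (12,9,11)→(11,-9,12)
reduced (well bottom): (11,-9,12) with a≤c, −a<b≤a
well minimum |f| = |-11| = 11 (negative-definite)

11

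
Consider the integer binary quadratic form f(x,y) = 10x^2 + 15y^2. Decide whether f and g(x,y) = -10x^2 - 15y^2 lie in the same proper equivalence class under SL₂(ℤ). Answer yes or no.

D₁ = -600, D₂ = -600
f: reduced (well bottom): (10,0,15) with a≤c, −a<b≤a
g is negative-definite; reduce −g:
−g: reduced (well bottom): (10,0,15) with a≤c, −a<b≤a
flip sign back: reduced form of g is (-10,0,-15)
reduced forms (10, 0, 15) vs (-10, 0, -15) ⇒ inequivalent

no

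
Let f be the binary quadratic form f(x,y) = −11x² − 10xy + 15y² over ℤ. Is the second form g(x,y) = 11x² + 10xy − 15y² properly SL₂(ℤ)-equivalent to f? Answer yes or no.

D₁ = 760, D₂ = 760
river cycle of f (length 14): (15, 10, -11), (-11, 12, 14), (14, 16, -9), (-9, 20, 10), (10, 20, -9), (-9, 16, 14), (14, 12, -11), (-11, 10, 15), (15, 20, -6), (-6, 16, 21), … (4 more)
river cycle of g (length 14): (-15, 20, 6), (6, 16, -21), (-21, 26, 1), (1, 26, -21), (-21, 16, 6), (6, 20, -15), (-15, 10, 11), (11, 12, -14), (-14, 16, 9), (9, 20, -10), … (4 more)
cycles differ ⇒ inequivalent

no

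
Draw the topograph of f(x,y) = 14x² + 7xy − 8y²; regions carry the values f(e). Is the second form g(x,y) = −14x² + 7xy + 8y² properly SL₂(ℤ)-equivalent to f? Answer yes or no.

D₁ = 497, D₂ = 497
river cycle of f (length 14): (-8, 9, 13), (13, 17, -4), (-4, 15, 17), (17, 19, -2), (-2, 21, 7), (7, 21, -2), (-2, 19, 17), (17, 15, -4), (-4, 17, 13), (13, 9, -8), … (4 more)
river cycle of g (length 14): (8, 9, -13), (-13, 17, 4), (4, 15, -17), (-17, 19, 2), (2, 21, -7), (-7, 21, 2), (2, 19, -17), (-17, 15, 4), (4, 17, -13), (-13, 9, 8), … (4 more)
cycles differ ⇒ inequivalent

no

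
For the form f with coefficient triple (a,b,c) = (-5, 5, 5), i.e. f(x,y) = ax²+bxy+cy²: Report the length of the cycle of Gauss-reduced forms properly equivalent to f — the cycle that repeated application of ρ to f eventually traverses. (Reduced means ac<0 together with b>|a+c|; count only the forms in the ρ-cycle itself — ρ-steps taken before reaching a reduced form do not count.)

D = 125, ⌊√D⌋ = 11
river: ρ → (5,5,-5)
river: ρ → (-5,5,5)
ρ-cycle length = 2 (tail of 0 descent steps not counted)

2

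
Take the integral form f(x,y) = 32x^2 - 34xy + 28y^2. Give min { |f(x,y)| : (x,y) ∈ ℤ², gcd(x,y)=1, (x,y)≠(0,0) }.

translate: b→30 (≡-34 mod 64), so (32,-34,28)→(32,30,26)
flip: (32,30,26)→(26,-30,32)
translate: b→22 (≡-30 mod 52), so (26,-30,32)→(26,22,28)
reduced (well bottom): (26,22,28) with a≤c, −a<b≤a
well minimum = a = 26

26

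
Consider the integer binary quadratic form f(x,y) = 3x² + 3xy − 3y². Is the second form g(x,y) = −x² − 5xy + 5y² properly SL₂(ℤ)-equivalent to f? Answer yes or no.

D₁ = 45, D₂ = 45
river cycle of f (length 2): (-3, 3, 3), (3, 3, -3)
river cycle of g (length 2): (5, 5, -1), (-1, 5, 5)
cycles differ ⇒ inequivalent

no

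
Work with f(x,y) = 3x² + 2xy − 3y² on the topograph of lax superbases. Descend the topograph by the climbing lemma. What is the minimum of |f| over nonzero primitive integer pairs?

river: ρ → (-3,4,2)
river: ρ → (2,4,-3)
river: ρ → (-3,2,3)
river: ρ → (3,4,-2)
river: ρ → (-2,4,3)
river: ρ → (3,2,-3)
closes: descent 0, river 6
min |a| on river = 2

2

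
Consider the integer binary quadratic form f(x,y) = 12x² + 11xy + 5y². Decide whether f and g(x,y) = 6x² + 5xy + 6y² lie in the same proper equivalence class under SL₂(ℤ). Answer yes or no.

D₁ = -119, D₂ = -119
f: flip: (12,11,5)→(5,-11,12)
f: translate: b→-1 (≡-11 mod 10), so (5,-11,12)→(5,-1,6)
f: reduced (well bottom): (5,-1,6) with a≤c, −a<b≤a
g: reduced (well bottom): (6,5,6) with a≤c, −a<b≤a
reduced forms (5, -1, 6) vs (6, 5, 6) ⇒ inequivalent

no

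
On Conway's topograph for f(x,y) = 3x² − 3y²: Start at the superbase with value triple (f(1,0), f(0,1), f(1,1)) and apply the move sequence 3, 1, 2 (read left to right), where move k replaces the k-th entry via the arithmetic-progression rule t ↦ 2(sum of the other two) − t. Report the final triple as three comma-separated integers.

start (3,-3,0) = (f(1,0),f(0,1),f(1,1))
replace slot 3: 2·(3+(-3)) − 0 = 0 → (3,-3,0)
replace slot 1: 2·((-3)+0) − 3 = -9 → (-9,-3,0)
replace slot 2: 2·((-9)+0) − (-3) = -15 → (-9,-15,0)

-9,-15,0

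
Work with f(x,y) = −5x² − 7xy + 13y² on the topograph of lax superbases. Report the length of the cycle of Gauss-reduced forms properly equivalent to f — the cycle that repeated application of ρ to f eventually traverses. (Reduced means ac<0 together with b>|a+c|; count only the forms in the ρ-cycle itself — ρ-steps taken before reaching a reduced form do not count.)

D = 309, ⌊√D⌋ = 17
descent: ρ → (13,7,-5)
descent: ρ → (-5,13,7)  [lands on river]
river: ρ → (7,15,-3)
river: ρ → (-3,15,7)
river: ρ → (7,13,-5)
river: ρ → (-5,17,1)
river: ρ → (1,17,-5)
ρ-cycle length = 6 (tail of 2 descent steps not counted)

6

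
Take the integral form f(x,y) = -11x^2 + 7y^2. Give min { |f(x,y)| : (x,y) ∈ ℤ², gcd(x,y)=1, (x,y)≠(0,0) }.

descent: ρ → (7,14,-4)  [lands on river]
river: ρ → (-4,10,13)
river: ρ → (13,16,-1)
river: ρ → (-1,16,13)
river: ρ → (13,10,-4)
river: ρ → (-4,14,7)
closes: descent 1, river 6
min |a| on river = 1

1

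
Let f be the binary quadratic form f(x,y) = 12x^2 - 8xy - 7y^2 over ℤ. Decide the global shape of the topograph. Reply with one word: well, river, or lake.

D = b²−4ac = (-8)² − 4·12·(-7) = 400
D = 20² is a perfect square ⇒ form factors over ℤ ⇒ lakes

lake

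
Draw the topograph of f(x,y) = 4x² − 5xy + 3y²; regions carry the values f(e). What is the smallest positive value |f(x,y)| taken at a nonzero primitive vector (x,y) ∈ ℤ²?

translate: b→3 (≡-5 mod 8), so (4,-5,3)→(4,3,2)
flip: (4,3,2)→(2,-3,4)
translate: b→1 (≡-3 mod 4), so (2,-3,4)→(2,1,3)
reduced (well bottom): (2,1,3) with a≤c, −a<b≤a
well minimum = a = 2

2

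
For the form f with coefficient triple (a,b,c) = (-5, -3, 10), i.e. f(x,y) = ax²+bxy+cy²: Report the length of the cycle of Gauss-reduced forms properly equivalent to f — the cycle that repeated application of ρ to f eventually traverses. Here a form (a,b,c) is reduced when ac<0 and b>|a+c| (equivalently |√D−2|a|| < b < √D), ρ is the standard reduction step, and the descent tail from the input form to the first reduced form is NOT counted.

D = 209, ⌊√D⌋ = 14
descent: ρ → (10,3,-5)
descent: ρ → (-5,7,8)  [lands on river]
river: ρ → (8,9,-4)
river: ρ → (-4,7,10)
river: ρ → (10,13,-1)
river: ρ → (-1,13,10)
river: ρ → (10,7,-4)
river: ρ → (-4,9,8)
river: ρ → (8,7,-5)
river: ρ → (-5,13,2)
river: ρ → (2,11,-11)
river: ρ → (-11,11,2)
river: ρ → (2,13,-5)
ρ-cycle length = 12 (tail of 2 descent steps not counted)

12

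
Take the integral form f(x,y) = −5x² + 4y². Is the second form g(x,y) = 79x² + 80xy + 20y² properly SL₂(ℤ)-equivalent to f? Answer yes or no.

D₁ = 80, D₂ = 80
river cycle of f (length 2): (4, 8, -1), (-1, 8, 4)
river cycle of g (length 2): (-1, 8, 4), (4, 8, -1)
cycles coincide ⇒ equivalent

yes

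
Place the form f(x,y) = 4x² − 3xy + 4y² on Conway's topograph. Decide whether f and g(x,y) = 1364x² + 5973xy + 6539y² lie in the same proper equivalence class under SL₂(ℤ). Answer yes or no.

D₁ = -55, D₂ = -55
f: flip: (4,-3,4)→(4,3,4)
f: reduced (well bottom): (4,3,4) with a≤c, −a<b≤a
g: translate: b→517 (≡5973 mod 2728), so (1364,5973,6539)→(1364,517,49)
g: flip: (1364,517,49)→(49,-517,1364)
g: translate: b→-27 (≡-517 mod 98), so (49,-517,1364)→(49,-27,4)
g: flip: (49,-27,4)→(4,27,49)
g: translate: b→3 (≡27 mod 8), so (4,27,49)→(4,3,4)
g: reduced (well bottom): (4,3,4) with a≤c, −a<b≤a
reduced forms (4, 3, 4) vs (4, 3, 4) ⇒ equivalent

yes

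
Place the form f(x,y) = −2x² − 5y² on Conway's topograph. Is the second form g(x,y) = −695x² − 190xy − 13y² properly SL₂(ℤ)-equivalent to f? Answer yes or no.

D₁ = -40, D₂ = -40
f is negative-definite; reduce −f:
−f: reduced (well bottom): (2,0,5) with a≤c, −a<b≤a
flip sign back: reduced form of f is (-2,0,-5)
g is negative-definite; reduce −g:
−g: flip: (695,190,13)→(13,-190,695)
−g: translate: b→-8 (≡-190 mod 26), so (13,-190,695)→(13,-8,2)
−g: flip: (13,-8,2)→(2,8,13)
−g: translate: b→0 (≡8 mod 4), so (2,8,13)→(2,0,5)
−g: reduced (well bottom): (2,0,5) with a≤c, −a<b≤a
flip sign back: reduced form of g is (-2,0,-5)
reduced forms (-2, 0, -5) vs (-2, 0, -5) ⇒ equivalent

yes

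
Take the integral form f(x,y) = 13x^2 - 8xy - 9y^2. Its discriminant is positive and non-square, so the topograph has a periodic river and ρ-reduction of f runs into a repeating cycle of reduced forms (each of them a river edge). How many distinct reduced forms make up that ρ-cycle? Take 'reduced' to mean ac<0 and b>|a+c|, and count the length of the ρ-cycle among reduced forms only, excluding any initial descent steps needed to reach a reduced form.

D = 532, ⌊√D⌋ = 23
descent: ρ → (-9,8,13)  [lands on river]
river: ρ → (13,18,-4)
river: ρ → (-4,22,3)
river: ρ → (3,20,-11)
river: ρ → (-11,2,12)
river: ρ → (12,22,-1)
river: ρ → (-1,22,12)
river: ρ → (12,2,-11)
river: ρ → (-11,20,3)
river: ρ → (3,22,-4)
river: ρ → (-4,18,13)
river: ρ → (13,8,-9)
river: ρ → (-9,10,12)
river: ρ → (12,14,-7)
river: ρ → (-7,14,12)
river: ρ → (12,10,-9)
ρ-cycle length = 16 (tail of 1 descent step not counted)

16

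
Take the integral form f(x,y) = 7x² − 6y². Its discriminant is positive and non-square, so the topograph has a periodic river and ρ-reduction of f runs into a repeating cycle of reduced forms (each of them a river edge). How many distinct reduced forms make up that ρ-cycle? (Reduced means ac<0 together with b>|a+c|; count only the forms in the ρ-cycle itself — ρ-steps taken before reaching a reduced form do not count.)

D = 168, ⌊√D⌋ = 12
descent: ρ → (-6,12,1)  [lands on river]
river: ρ → (1,12,-6)
ρ-cycle length = 2 (tail of 1 descent step not counted)

2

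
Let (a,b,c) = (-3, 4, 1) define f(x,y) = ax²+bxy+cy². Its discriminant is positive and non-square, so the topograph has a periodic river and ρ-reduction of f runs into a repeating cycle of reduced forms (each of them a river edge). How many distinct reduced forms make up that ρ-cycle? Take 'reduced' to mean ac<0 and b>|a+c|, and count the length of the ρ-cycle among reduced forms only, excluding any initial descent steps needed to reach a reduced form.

D = 28, ⌊√D⌋ = 5
river: ρ → (1,4,-3)
river: ρ → (-3,2,2)
river: ρ → (2,2,-3)
river: ρ → (-3,4,1)
ρ-cycle length = 4 (tail of 0 descent steps not counted)

4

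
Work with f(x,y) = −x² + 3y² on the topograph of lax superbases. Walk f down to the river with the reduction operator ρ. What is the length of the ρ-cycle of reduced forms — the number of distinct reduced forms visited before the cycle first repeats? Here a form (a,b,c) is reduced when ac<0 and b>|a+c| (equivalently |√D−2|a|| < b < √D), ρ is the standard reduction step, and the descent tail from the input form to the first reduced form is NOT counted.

D = 12, ⌊√D⌋ = 3
descent: ρ → (3,0,-1)
descent: ρ → (-1,2,2)  [lands on river]
river: ρ → (2,2,-1)
ρ-cycle length = 2 (tail of 2 descent steps not counted)

2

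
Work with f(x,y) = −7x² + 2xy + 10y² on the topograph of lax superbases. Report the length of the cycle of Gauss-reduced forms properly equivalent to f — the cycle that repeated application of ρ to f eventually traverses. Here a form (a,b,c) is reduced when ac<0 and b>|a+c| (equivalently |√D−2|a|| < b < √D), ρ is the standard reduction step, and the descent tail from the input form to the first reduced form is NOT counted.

D = 284, ⌊√D⌋ = 16
descent: ρ → (10,-2,-7)
descent: ρ → (-7,16,1)  [lands on river]
river: ρ → (1,16,-7)
river: ρ → (-7,12,5)
river: ρ → (5,8,-11)
river: ρ → (-11,14,2)
river: ρ → (2,14,-11)
river: ρ → (-11,8,5)
river: ρ → (5,12,-7)
ρ-cycle length = 8 (tail of 2 descent steps not counted)

8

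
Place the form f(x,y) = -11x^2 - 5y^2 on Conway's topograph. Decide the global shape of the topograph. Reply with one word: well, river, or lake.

D = b²−4ac = 0² − 4·(-11)·(-5) = -220
D < 0 ⇒ definite ⇒ every region one sign ⇒ single well

well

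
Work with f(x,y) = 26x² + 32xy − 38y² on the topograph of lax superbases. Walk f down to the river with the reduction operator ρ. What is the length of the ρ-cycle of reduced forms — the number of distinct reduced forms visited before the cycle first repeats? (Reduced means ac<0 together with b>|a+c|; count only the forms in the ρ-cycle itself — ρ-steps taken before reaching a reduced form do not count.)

D = 4976, ⌊√D⌋ = 70
river: ρ → (-38,44,20)
river: ρ → (20,36,-46)
river: ρ → (-46,56,10)
river: ρ → (10,64,-22)
river: ρ → (-22,68,4)
river: ρ → (4,68,-22)
river: ρ → (-22,64,10)
river: ρ → (10,56,-46)
river: ρ → (-46,36,20)
river: ρ → (20,44,-38)
river: ρ → (-38,32,26)
river: ρ → (26,20,-44)
river: ρ → (-44,68,2)
river: ρ → (2,68,-44)
river: ρ → (-44,20,26)
river: ρ → (26,32,-38)
ρ-cycle length = 16 (tail of 0 descent steps not counted)

16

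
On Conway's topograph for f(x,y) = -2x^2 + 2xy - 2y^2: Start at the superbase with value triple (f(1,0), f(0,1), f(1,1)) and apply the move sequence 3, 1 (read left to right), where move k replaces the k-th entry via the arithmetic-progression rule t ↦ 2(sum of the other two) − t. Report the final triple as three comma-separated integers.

start (-2,-2,-2) = (f(1,0),f(0,1),f(1,1))
replace slot 3: 2·((-2)+(-2)) − (-2) = -6 → (-2,-2,-6)
replace slot 1: 2·((-2)+(-6)) − (-2) = -14 → (-14,-2,-6)

-14,-2,-6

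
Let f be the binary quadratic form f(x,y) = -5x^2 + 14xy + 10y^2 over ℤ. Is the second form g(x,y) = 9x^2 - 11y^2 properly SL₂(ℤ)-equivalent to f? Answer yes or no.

D₁ = 396, D₂ = 396
river cycle of f (length 4): (10, 6, -9), (-9, 12, 7), (7, 16, -5), (-5, 14, 10)
river cycle of g (length 2): (9, 18, -2), (-2, 18, 9)
cycles differ ⇒ inequivalent

no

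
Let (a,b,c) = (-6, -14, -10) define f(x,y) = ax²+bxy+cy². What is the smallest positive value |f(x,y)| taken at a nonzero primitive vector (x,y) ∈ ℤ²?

translate: b→2 (≡14 mod 12), so (6,14,10)→(6,2,2)
flip: (6,2,2)→(2,-2,6)
translate: b→2 (≡-2 mod 4), so (2,-2,6)→(2,2,6)
reduced (well bottom): (2,2,6) with a≤c, −a<b≤a
well minimum |f| = |-2| = 2 (negative-definite)

2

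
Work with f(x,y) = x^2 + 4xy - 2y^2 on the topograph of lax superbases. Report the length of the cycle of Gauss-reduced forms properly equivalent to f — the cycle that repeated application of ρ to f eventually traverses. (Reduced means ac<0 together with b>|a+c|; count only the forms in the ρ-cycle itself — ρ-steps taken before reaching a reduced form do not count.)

D = 24, ⌊√D⌋ = 4
river: ρ → (-2,4,1)
river: ρ → (1,4,-2)
ρ-cycle length = 2 (tail of 0 descent steps not counted)

2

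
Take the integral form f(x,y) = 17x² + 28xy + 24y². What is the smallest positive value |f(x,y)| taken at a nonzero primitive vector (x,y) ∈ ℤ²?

translate: b→-6 (≡28 mod 34), so (17,28,24)→(17,-6,13)
flip: (17,-6,13)→(13,6,17)
reduced (well bottom): (13,6,17) with a≤c, −a<b≤a
well minimum = a = 13

13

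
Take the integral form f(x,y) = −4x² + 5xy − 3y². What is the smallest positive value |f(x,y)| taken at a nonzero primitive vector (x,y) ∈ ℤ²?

translate: b→3 (≡-5 mod 8), so (4,-5,3)→(4,3,2)
flip: (4,3,2)→(2,-3,4)
translate: b→1 (≡-3 mod 4), so (2,-3,4)→(2,1,3)
reduced (well bottom): (2,1,3) with a≤c, −a<b≤a
well minimum |f| = |-2| = 2 (negative-definite)

2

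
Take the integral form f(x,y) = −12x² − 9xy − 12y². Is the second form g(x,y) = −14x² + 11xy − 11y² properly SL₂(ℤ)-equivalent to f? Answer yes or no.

D₁ = -495, D₂ = -495
f is negative-definite; reduce −f:
−f: reduced (well bottom): (12,9,12) with a≤c, −a<b≤a
flip sign back: reduced form of f is (-12,-9,-12)
g is negative-definite; reduce −g:
−g: flip: (14,-11,11)→(11,11,14)
−g: reduced (well bottom): (11,11,14) with a≤c, −a<b≤a
flip sign back: reduced form of g is (-11,-11,-14)
reduced forms (-12, -9, -12) vs (-11, -11, -14) ⇒ inequivalent

no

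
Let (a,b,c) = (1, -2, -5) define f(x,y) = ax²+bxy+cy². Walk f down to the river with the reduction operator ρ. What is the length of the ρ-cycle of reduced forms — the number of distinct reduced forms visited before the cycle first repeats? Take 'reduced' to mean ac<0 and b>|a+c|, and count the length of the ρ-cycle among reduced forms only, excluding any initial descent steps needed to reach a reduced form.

D = 24, ⌊√D⌋ = 4
descent: ρ → (-5,2,1)
descent: ρ → (1,4,-2)  [lands on river]
river: ρ → (-2,4,1)
ρ-cycle length = 2 (tail of 2 descent steps not counted)

2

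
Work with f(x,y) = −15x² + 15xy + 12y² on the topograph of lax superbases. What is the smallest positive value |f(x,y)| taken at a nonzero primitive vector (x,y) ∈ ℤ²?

river: ρ → (12,9,-18)
river: ρ → (-18,27,3)
river: ρ → (3,27,-18)
river: ρ → (-18,9,12)
river: ρ → (12,15,-15)
river: ρ → (-15,15,12)
closes: descent 0, river 6
min |a| on river = 3

3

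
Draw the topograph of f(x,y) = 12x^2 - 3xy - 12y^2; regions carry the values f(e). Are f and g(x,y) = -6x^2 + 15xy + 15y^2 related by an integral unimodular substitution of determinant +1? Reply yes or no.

D₁ = 585, D₂ = 585
river cycle of f (length 6): (-12, 3, 12), (12, 21, -3), (-3, 21, 12), (12, 3, -12), (-12, 21, 3), (3, 21, -12)
river cycle of g (length 6): (15, 15, -6), (-6, 21, 6), (6, 15, -15), (-15, 15, 6), (6, 21, -6), (-6, 15, 15)
cycles differ ⇒ inequivalent

no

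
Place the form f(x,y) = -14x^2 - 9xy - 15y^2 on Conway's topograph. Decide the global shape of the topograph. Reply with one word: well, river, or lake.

D = b²−4ac = (-9)² − 4·(-14)·(-15) = -759
D < 0 ⇒ definite ⇒ every region one sign ⇒ single well

well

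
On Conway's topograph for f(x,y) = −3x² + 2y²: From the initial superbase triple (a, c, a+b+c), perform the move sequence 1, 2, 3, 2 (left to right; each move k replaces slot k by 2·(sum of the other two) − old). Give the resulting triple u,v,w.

start (-3,2,-1) = (f(1,0),f(0,1),f(1,1))
replace slot 1: 2·(2+(-1)) − (-3) = 5 → (5,2,-1)
replace slot 2: 2·(5+(-1)) − 2 = 6 → (5,6,-1)
replace slot 3: 2·(5+6) − (-1) = 23 → (5,6,23)
replace slot 2: 2·(5+23) − 6 = 50 → (5,50,23)

5,50,23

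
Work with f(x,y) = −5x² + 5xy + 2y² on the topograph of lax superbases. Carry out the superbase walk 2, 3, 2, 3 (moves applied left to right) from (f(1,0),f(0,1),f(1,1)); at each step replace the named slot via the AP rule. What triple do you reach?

start (-5,2,2) = (f(1,0),f(0,1),f(1,1))
replace slot 2: 2·((-5)+2) − 2 = -8 → (-5,-8,2)
replace slot 3: 2·((-5)+(-8)) − 2 = -28 → (-5,-8,-28)
replace slot 2: 2·((-5)+(-28)) − (-8) = -58 → (-5,-58,-28)
replace slot 3: 2·((-5)+(-58)) − (-28) = -98 → (-5,-58,-98)

-5,-58,-98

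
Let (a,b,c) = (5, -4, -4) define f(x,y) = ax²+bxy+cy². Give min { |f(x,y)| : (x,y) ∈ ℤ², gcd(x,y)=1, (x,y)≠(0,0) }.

descent: ρ → (-4,4,5)  [lands on river]
river: ρ → (5,6,-3)
river: ρ → (-3,6,5)
river: ρ → (5,4,-4)
closes: descent 1, river 4
min |a| on river = 3

3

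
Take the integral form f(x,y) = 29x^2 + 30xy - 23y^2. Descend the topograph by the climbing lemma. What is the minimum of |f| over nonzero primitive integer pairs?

river: ρ → (-23,16,36)
river: ρ → (36,56,-3)
river: ρ → (-3,58,17)
river: ρ → (17,44,-24)
river: ρ → (-24,52,9)
river: ρ → (9,56,-12)
river: ρ → (-12,40,41)
river: ρ → (41,42,-11)
river: ρ → (-11,46,33)
river: ρ → (33,20,-24)
river: ρ → (-24,28,29)
river: ρ → (29,30,-23)
closes: descent 0, river 12
min |a| on river = 3

3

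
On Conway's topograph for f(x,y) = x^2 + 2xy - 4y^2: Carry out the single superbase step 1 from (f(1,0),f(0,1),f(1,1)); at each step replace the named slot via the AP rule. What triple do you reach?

start (1,-4,-1) = (f(1,0),f(0,1),f(1,1))
replace slot 1: 2·((-4)+(-1)) − 1 = -11 → (-11,-4,-1)

-11,-4,-1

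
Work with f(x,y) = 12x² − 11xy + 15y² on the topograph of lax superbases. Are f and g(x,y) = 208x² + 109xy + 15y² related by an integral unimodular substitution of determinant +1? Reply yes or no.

D₁ = -599, D₂ = -599
f: reduced (well bottom): (12,-11,15) with a≤c, −a<b≤a
g: flip: (208,109,15)→(15,-109,208)
g: translate: b→11 (≡-109 mod 30), so (15,-109,208)→(15,11,12)
g: flip: (15,11,12)→(12,-11,15)
g: reduced (well bottom): (12,-11,15) with a≤c, −a<b≤a
reduced forms (12, -11, 15) vs (12, -11, 15) ⇒ equivalent

yes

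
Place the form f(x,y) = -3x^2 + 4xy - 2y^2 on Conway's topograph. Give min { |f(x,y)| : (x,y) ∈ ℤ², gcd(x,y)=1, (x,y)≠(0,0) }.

translate: b→2 (≡-4 mod 6), so (3,-4,2)→(3,2,1)
flip: (3,2,1)→(1,-2,3)
translate: b→0 (≡-2 mod 2), so (1,-2,3)→(1,0,2)
reduced (well bottom): (1,0,2) with a≤c, −a<b≤a
well minimum |f| = |-1| = 1 (negative-definite)

1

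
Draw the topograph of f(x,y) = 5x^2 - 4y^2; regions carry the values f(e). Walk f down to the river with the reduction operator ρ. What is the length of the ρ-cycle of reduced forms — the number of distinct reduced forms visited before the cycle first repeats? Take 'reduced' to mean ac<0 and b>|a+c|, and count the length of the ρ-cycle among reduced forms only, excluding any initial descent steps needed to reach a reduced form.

D = 80, ⌊√D⌋ = 8
descent: ρ → (-4,8,1)  [lands on river]
river: ρ → (1,8,-4)
ρ-cycle length = 2 (tail of 1 descent step not counted)

2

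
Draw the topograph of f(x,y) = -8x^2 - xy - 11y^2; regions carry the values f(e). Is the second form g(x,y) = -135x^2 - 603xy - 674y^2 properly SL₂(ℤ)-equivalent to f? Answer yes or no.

D₁ = -351, D₂ = -351
f is negative-definite; reduce −f:
−f: reduced (well bottom): (8,1,11) with a≤c, −a<b≤a
flip sign back: reduced form of f is (-8,-1,-11)
g is negative-definite; reduce −g:
−g: translate: b→63 (≡603 mod 270), so (135,603,674)→(135,63,8)
−g: flip: (135,63,8)→(8,-63,135)
−g: translate: b→1 (≡-63 mod 16), so (8,-63,135)→(8,1,11)
−g: reduced (well bottom): (8,1,11) with a≤c, −a<b≤a
flip sign back: reduced form of g is (-8,-1,-11)
reduced forms (-8, -1, -11) vs (-8, -1, -11) ⇒ equivalent

yes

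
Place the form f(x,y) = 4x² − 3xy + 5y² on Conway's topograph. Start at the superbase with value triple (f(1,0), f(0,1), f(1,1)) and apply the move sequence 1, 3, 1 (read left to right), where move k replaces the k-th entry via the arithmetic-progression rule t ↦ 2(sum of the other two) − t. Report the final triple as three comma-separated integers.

start (4,5,6) = (f(1,0),f(0,1),f(1,1))
replace slot 1: 2·(5+6) − 4 = 18 → (18,5,6)
replace slot 3: 2·(18+5) − 6 = 40 → (18,5,40)
replace slot 1: 2·(5+40) − 18 = 72 → (72,5,40)

72,5,40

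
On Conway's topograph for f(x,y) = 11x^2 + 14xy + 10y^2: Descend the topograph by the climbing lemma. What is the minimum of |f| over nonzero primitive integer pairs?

translate: b→-8 (≡14 mod 22), so (11,14,10)→(11,-8,7)
flip: (11,-8,7)→(7,8,11)
translate: b→-6 (≡8 mod 14), so (7,8,11)→(7,-6,10)
reduced (well bottom): (7,-6,10) with a≤c, −a<b≤a
well minimum = a = 7

7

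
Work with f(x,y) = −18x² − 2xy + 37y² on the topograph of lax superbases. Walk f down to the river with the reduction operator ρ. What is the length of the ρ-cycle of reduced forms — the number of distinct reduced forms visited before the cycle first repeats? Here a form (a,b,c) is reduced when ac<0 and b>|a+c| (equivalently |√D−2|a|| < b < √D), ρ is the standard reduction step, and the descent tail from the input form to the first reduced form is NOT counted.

D = 2668, ⌊√D⌋ = 51
descent: ρ → (37,2,-18)
descent: ρ → (-18,34,21)  [lands on river]
river: ρ → (21,50,-2)
river: ρ → (-2,50,21)
river: ρ → (21,34,-18)
river: ρ → (-18,38,17)
river: ρ → (17,30,-26)
river: ρ → (-26,22,21)
river: ρ → (21,20,-27)
river: ρ → (-27,34,14)
river: ρ → (14,50,-3)
river: ρ → (-3,46,46)
river: ρ → (46,46,-3)
river: ρ → (-3,50,14)
river: ρ → (14,34,-27)
river: ρ → (-27,20,21)
river: ρ → (21,22,-26)
river: ρ → (-26,30,17)
river: ρ → (17,38,-18)
ρ-cycle length = 18 (tail of 2 descent steps not counted)

18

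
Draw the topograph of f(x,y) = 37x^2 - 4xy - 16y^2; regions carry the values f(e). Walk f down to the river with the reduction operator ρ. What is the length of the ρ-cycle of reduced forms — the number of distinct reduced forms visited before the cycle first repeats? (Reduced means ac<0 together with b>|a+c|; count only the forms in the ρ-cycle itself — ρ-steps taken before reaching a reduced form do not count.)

D = 2384, ⌊√D⌋ = 48
descent: ρ → (-16,36,17)  [lands on river]
river: ρ → (17,32,-20)
river: ρ → (-20,48,1)
river: ρ → (1,48,-20)
river: ρ → (-20,32,17)
river: ρ → (17,36,-16)
river: ρ → (-16,28,25)
river: ρ → (25,22,-19)
river: ρ → (-19,16,28)
river: ρ → (28,40,-7)
river: ρ → (-7,44,16)
river: ρ → (16,20,-31)
river: ρ → (-31,42,5)
river: ρ → (5,48,-4)
river: ρ → (-4,48,5)
river: ρ → (5,42,-31)
river: ρ → (-31,20,16)
river: ρ → (16,44,-7)
river: ρ → (-7,40,28)
river: ρ → (28,16,-19)
river: ρ → (-19,22,25)
river: ρ → (25,28,-16)
ρ-cycle length = 22 (tail of 1 descent step not counted)

22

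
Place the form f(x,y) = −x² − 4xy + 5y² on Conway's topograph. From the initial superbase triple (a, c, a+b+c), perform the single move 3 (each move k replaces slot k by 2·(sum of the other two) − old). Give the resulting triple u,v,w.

start (-1,5,0) = (f(1,0),f(0,1),f(1,1))
replace slot 3: 2·((-1)+5) − 0 = 8 → (-1,5,8)

-1,5,8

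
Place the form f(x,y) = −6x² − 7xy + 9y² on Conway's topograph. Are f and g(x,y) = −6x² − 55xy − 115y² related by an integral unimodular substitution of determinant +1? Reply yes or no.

D₁ = 265, D₂ = 265
river cycle of f (length 22): (9, 7, -6), (-6, 5, 10), (10, 15, -1), (-1, 15, 10), (10, 5, -6), (-6, 7, 9), (9, 11, -4), (-4, 13, 6), (6, 11, -6), (-6, 13, 4), … (12 more)
river cycle of g (length 22): (-6, 5, 10), (10, 15, -1), (-1, 15, 10), (10, 5, -6), (-6, 7, 9), (9, 11, -4), (-4, 13, 6), (6, 11, -6), (-6, 13, 4), (4, 11, -9), … (12 more)
cycles coincide ⇒ equivalent

yes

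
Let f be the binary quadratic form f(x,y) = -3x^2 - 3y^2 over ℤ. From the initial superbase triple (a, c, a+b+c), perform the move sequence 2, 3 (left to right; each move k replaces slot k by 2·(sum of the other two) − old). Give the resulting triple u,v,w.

start (-3,-3,-6) = (f(1,0),f(0,1),f(1,1))
replace slot 2: 2·((-3)+(-6)) − (-3) = -15 → (-3,-15,-6)
replace slot 3: 2·((-3)+(-15)) − (-6) = -30 → (-3,-15,-30)

-3,-15,-30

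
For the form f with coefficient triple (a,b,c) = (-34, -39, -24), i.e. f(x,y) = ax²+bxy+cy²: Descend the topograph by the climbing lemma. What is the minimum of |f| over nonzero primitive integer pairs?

translate: b→-29 (≡39 mod 68), so (34,39,24)→(34,-29,19)
flip: (34,-29,19)→(19,29,34)
translate: b→-9 (≡29 mod 38), so (19,29,34)→(19,-9,24)
reduced (well bottom): (19,-9,24) with a≤c, −a<b≤a
well minimum |f| = |-19| = 19 (negative-definite)

19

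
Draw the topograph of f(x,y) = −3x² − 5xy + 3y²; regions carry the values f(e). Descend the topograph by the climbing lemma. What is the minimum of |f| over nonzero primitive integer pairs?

descent: ρ → (3,5,-3)  [lands on river]
river: ρ → (-3,7,1)
river: ρ → (1,7,-3)
river: ρ → (-3,5,3)
river: ρ → (3,7,-1)
river: ρ → (-1,7,3)
closes: descent 1, river 6
min |a| on river = 1

1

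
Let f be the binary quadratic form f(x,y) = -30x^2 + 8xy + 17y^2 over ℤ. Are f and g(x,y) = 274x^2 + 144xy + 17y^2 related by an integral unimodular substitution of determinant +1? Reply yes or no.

D₁ = 2104, D₂ = 2104
river cycle of f (length 40): (17, 26, -21), (-21, 16, 22), (22, 28, -15), (-15, 32, 18), (18, 40, -7), (-7, 44, 6), (6, 40, -21), (-21, 44, 2), (2, 44, -21), (-21, 40, 6), … (30 more)
river cycle of g (length 40): (17, 26, -21), (-21, 16, 22), (22, 28, -15), (-15, 32, 18), (18, 40, -7), (-7, 44, 6), (6, 40, -21), (-21, 44, 2), (2, 44, -21), (-21, 40, 6), … (30 more)
cycles coincide ⇒ equivalent

yes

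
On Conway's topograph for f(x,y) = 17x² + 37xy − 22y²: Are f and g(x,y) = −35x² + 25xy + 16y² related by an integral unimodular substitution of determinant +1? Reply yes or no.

D₁ = 2865, D₂ = 2865
river cycle of f (length 32): (-22, 51, 3), (3, 51, -22), (-22, 37, 17), (17, 31, -28), (-28, 25, 20), (20, 15, -33), (-33, 51, 2), (2, 53, -7), (-7, 45, 30), (30, 15, -22), … (22 more)
river cycle of g (length 28): (16, 39, -21), (-21, 45, 10), (10, 35, -41), (-41, 47, 4), (4, 49, -29), (-29, 9, 24), (24, 39, -14), (-14, 45, 15), (15, 45, -14), (-14, 39, 24), … (18 more)
cycles differ ⇒ inequivalent

no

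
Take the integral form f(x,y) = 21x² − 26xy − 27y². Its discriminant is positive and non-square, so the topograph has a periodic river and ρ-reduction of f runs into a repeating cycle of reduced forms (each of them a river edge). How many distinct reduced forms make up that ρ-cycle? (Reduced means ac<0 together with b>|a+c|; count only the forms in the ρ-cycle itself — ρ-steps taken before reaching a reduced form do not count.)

D = 2944, ⌊√D⌋ = 54
descent: ρ → (-27,26,21)  [lands on river]
river: ρ → (21,16,-32)
river: ρ → (-32,48,5)
river: ρ → (5,52,-12)
river: ρ → (-12,44,21)
river: ρ → (21,40,-16)
river: ρ → (-16,24,37)
river: ρ → (37,50,-3)
river: ρ → (-3,52,20)
river: ρ → (20,28,-27)
ρ-cycle length = 10 (tail of 1 descent step not counted)

10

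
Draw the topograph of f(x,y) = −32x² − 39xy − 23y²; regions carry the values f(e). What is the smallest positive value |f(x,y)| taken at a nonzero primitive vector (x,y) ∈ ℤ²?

translate: b→-25 (≡39 mod 64), so (32,39,23)→(32,-25,16)
flip: (32,-25,16)→(16,25,32)
translate: b→-7 (≡25 mod 32), so (16,25,32)→(16,-7,23)
reduced (well bottom): (16,-7,23) with a≤c, −a<b≤a
well minimum |f| = |-16| = 16 (negative-definite)

16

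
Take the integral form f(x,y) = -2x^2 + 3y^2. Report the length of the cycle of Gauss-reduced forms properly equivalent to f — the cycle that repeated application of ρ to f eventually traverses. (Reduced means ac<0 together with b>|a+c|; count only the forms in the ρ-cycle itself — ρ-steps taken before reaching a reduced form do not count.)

D = 24, ⌊√D⌋ = 4
descent: ρ → (3,0,-2)
descent: ρ → (-2,4,1)  [lands on river]
river: ρ → (1,4,-2)
ρ-cycle length = 2 (tail of 2 descent steps not counted)

2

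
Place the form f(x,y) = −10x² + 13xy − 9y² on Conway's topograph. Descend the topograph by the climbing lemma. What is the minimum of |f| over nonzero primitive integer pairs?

translate: b→7 (≡-13 mod 20), so (10,-13,9)→(10,7,6)
flip: (10,7,6)→(6,-7,10)
translate: b→5 (≡-7 mod 12), so (6,-7,10)→(6,5,9)
reduced (well bottom): (6,5,9) with a≤c, −a<b≤a
well minimum |f| = |-6| = 6 (negative-definite)

6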